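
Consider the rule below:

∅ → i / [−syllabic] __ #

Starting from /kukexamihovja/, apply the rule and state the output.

No segment of /kukexamihovja/ meets the structural description of the rule, so the form surfaces unchanged.

kukexamihovja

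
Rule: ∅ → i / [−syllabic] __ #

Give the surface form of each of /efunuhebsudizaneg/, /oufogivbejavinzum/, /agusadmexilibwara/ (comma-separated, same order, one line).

efunuhebsudizanegi, oufogivbejavinzumi, agusadmexilibwara

/efunuhebsudizaneg/: the form ends in the consonant /g/, so [i] is inserted word-finally. → [efunuhebsudizanegi].
/oufogivbejavinzum/: the form ends in the consonant /m/, so [i] is inserted word-finally. → [oufogivbejavinzumi].
/agusadmexilibwara/: the rule's environment is not met; surfaces unchanged as [agusadmexilibwara].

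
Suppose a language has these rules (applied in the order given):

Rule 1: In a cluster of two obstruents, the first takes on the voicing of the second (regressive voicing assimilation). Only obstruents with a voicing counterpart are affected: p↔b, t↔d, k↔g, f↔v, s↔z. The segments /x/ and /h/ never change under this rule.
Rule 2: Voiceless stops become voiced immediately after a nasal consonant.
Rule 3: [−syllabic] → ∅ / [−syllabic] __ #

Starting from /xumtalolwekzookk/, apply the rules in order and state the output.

xumdalolwegzook

Rule 1 (regressive voicing assimilation): /k/ precedes the voiced obstruent /z/, so it voices to [g] by assimilation. /xumtalolwekzookk/ → xumtalolwegzookk.
Rule 2 (post-nasal voicing): /t/ is a voiceless stop immediately after the nasal /m/, so it voices to [d]. /xumtalolwegzookk/ → xumdalolwegzookk.
Rule 3 (final cluster simplification): /k/ is the second consonant of a word-final cluster /kk/, so it deletes. /xumdalolwegzookk/ → xumdalolwegzook.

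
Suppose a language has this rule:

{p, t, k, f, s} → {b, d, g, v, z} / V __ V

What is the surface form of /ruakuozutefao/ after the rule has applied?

/k/ is a voiceless obstruent between vowels /a/ and /u/, so it voices to [g].
/t/ is a voiceless obstruent between vowels /u/ and /e/, so it voices to [d].
/f/ is a voiceless obstruent between vowels /e/ and /a/, so it voices to [v].
Surface form: [ruaguozudevao].

ruaguozudevao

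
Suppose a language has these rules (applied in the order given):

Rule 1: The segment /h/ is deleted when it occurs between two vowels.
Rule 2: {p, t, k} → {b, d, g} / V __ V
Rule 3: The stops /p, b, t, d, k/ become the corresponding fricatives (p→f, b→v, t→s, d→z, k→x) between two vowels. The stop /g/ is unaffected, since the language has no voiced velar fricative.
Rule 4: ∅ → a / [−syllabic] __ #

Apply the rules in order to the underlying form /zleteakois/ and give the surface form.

zlezeagoisa

Rule 1 (intervocalic h-deletion): no segment meets the environment; /zleteakois/ is unchanged.
Rule 2 (intervocalic voicing): /t/ is a voiceless stop between vowels /e/ and /e/, so it voices to [d]. /k/ is a voiceless stop between vowels /a/ and /o/, so it voices to [g]. /zleteakois/ → zledeagois.
Rule 3 (intervocalic spirantization): /d/ is a stop between vowels /e/ and /e/, so it spirantizes to the fricative [z]. /zledeagois/ → zlezeagois.
Rule 4 (final a-epenthesis): the form ends in the consonant /s/, so [a] is inserted word-finally. /zlezeagois/ → zlezeagoisa.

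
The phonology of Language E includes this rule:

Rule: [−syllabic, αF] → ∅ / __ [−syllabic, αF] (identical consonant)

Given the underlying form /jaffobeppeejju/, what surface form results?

/ff/ is a geminate; the first /f/ deletes.
/pp/ is a geminate; the first /p/ deletes.
/jj/ is a geminate; the first /j/ deletes.
The other instances of /j/, /f/, /b/, /p/ do not occur in the required environment and remain unchanged.
Surface form: [jafobepeeju].

jafobepeeju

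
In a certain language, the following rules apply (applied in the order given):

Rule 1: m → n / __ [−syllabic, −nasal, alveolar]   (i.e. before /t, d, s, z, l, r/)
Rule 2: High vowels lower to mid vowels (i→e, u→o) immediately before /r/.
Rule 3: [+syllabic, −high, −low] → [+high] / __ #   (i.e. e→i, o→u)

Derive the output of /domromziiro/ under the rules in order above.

Rule 1 (nasal place assimilation): /m/ precedes the alveolar consonant /r/, so it assimilates in place to [n]. /m/ precedes the alveolar consonant /z/, so it assimilates in place to [n]. /domromziiro/ → donronziiro.
Rule 2 (pre-rhotic lowering): /i/ is a high vowel immediately before /r/, so it lowers to [e]. /donronziiro/ → donronziero.
Rule 3 (final vowel raising): /o/ is a mid vowel in word-final position, so it raises to [u]. /donronziero/ → donronzieru.

donronzieru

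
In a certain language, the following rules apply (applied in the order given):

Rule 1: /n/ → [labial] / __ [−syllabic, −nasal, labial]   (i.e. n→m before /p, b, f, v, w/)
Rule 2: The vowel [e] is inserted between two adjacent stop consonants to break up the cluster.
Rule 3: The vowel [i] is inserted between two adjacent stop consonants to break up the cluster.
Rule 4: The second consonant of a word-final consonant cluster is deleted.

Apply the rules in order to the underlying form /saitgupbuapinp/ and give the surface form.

Rule 1 (nasal place assimilation): /n/ precedes the labial consonant /p/, so it assimilates in place to [m]. /saitgupbuapinp/ → saitgupbuapimp.
Rule 2 (stop-cluster e-epenthesis): /t/ and /g/ form a stop–stop cluster, so [e] is inserted between them. /p/ and /b/ form a stop–stop cluster, so [e] is inserted between them. /saitgupbuapimp/ → saitegupebuapimp.
Rule 3 (stop-cluster i-epenthesis): no segment meets the environment; /saitegupebuapimp/ is unchanged.
Rule 4 (final cluster simplification): /p/ is the second consonant of a word-final cluster /mp/, so it deletes. /saitegupebuapimp/ → saitegupebuapim.

saitegupebuapim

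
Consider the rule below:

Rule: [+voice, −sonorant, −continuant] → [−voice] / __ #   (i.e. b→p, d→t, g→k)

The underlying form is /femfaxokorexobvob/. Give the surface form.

Scanning /femfaxokorexobvob/: /b/ at position 14 is not in the conditioning environment; /b/ is a voiced stop in word-final position, so it devoices to [p].
Result: [femfaxokorexobvop].

femfaxokorexobvop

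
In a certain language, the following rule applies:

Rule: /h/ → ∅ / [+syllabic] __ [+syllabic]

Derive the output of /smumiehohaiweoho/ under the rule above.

/h/ occurs between vowels /e/ and /o/, so it deletes.
/h/ occurs between vowels /o/ and /a/, so it deletes.
/h/ occurs between vowels /o/ and /o/, so it deletes.
Surface form: [smumieoaiweoo].

smumieoaiweoo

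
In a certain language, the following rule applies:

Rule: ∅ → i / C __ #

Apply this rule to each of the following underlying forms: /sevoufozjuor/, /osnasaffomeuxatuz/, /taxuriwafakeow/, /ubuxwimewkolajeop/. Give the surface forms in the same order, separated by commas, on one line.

/sevoufozjuor/: the form ends in the consonant /r/, so [i] is inserted word-finally. → [sevoufozjuori].
/osnasaffomeuxatuz/: the form ends in the consonant /z/, so [i] is inserted word-finally. → [osnasaffomeuxatuzi].
/taxuriwafakeow/: the form ends in the consonant /w/, so [i] is inserted word-finally. → [taxuriwafakeowi].
/ubuxwimewkolajeop/: the form ends in the consonant /p/, so [i] is inserted word-finally. → [ubuxwimewkolajeopi].

sevoufozjuori, osnasaffomeuxatuzi, taxuriwafakeowi, ubuxwimewkolajeopi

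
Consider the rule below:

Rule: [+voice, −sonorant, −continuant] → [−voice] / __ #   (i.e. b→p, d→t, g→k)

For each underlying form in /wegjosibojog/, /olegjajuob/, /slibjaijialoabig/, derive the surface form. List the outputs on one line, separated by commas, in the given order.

wegjosibojok, olegjajuop, slibjaijialoabik

/wegjosibojog/: /g/ is a voiced stop in word-final position, so it devoices to [k]. → [wegjosibojok].
/olegjajuob/: /b/ is a voiced stop in word-final position, so it devoices to [p]. → [olegjajuop].
/slibjaijialoabig/: /g/ is a voiced stop in word-final position, so it devoices to [k]. → [slibjaijialoabik].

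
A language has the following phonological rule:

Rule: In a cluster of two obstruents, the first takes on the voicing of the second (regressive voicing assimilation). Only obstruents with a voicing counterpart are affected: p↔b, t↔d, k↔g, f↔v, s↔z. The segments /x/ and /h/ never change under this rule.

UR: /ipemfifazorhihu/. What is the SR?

ipemfifazorhihu

No segment of /ipemfifazorhihu/ meets the structural description of the rule, so the form surfaces unchanged.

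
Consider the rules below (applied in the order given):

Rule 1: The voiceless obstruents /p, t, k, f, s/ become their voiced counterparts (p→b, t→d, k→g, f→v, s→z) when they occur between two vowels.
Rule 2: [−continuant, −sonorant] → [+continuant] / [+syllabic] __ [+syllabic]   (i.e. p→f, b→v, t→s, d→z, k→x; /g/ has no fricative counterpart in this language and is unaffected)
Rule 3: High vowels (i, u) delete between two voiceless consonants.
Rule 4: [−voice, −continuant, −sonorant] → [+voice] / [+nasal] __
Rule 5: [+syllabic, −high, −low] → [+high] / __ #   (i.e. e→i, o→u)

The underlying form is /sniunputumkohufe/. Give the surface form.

sniunbuzumgohuvi

Rule 1 (intervocalic voicing): /t/ is a voiceless obstruent between vowels /u/ and /u/, so it voices to [d]. /f/ is a voiceless obstruent between vowels /u/ and /e/, so it voices to [v]. /sniunputumkohufe/ → sniunpudumkohuve.
Rule 2 (intervocalic spirantization): /d/ is a stop between vowels /u/ and /u/, so it spirantizes to the fricative [z]. /sniunpudumkohuve/ → sniunpuzumkohuve.
Rule 3 (high vowel syncope): no segment meets the environment; /sniunpuzumkohuve/ is unchanged.
Rule 4 (post-nasal voicing): /p/ is a voiceless stop immediately after the nasal /n/, so it voices to [b]. /k/ is a voiceless stop immediately after the nasal /m/, so it voices to [g]. /sniunpuzumkohuve/ → sniunbuzumgohuve.
Rule 5 (final vowel raising): /e/ is a mid vowel in word-final position, so it raises to [i]. /sniunbuzumgohuve/ → sniunbuzumgohuvi.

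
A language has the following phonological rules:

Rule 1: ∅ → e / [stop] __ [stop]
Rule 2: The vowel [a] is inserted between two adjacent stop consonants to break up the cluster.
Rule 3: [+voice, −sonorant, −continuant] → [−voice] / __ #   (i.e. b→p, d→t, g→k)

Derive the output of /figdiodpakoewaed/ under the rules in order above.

figediodepakoewaet

Rule 1 (stop-cluster e-epenthesis): /g/ and /d/ form a stop–stop cluster, so [e] is inserted between them. /d/ and /p/ form a stop–stop cluster, so [e] is inserted between them. /figdiodpakoewaed/ → figediodepakoewaed.
Rule 2 (stop-cluster a-epenthesis): no segment meets the environment; /figediodepakoewaed/ is unchanged.
Rule 3 (final devoicing): /d/ is a voiced stop in word-final position, so it devoices to [t]. /figediodepakoewaed/ → figediodepakoewaet.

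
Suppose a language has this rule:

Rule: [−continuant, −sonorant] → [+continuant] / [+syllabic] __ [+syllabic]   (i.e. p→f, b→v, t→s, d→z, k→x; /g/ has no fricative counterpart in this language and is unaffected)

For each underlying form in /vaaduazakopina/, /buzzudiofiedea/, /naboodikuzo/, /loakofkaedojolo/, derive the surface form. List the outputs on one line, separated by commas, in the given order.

vaazuazaxofina, buzzuziofiezea, navoozixuzo, loaxofkaezojolo

/vaaduazakopina/: /d/ is a stop between vowels /a/ and /u/, so it spirantizes to the fricative [z]. /k/ is a stop between vowels /a/ and /o/, so it spirantizes to the fricative [x]. /p/ is a stop between vowels /o/ and /i/, so it spirantizes to the fricative [f]. → [vaazuazaxofina].
/buzzudiofiedea/: /d/ is a stop between vowels /u/ and /i/, so it spirantizes to the fricative [z]. /d/ is a stop between vowels /e/ and /e/, so it spirantizes to the fricative [z]. → [buzzuziofiezea].
/naboodikuzo/: /b/ is a stop between vowels /a/ and /o/, so it spirantizes to the fricative [v]. /d/ is a stop between vowels /o/ and /i/, so it spirantizes to the fricative [z]. /k/ is a stop between vowels /i/ and /u/, so it spirantizes to the fricative [x]. → [navoozixuzo].
/loakofkaedojolo/: /k/ is a stop between vowels /a/ and /o/, so it spirantizes to the fricative [x]. /d/ is a stop between vowels /e/ and /o/, so it spirantizes to the fricative [z]. → [loaxofkaezojolo].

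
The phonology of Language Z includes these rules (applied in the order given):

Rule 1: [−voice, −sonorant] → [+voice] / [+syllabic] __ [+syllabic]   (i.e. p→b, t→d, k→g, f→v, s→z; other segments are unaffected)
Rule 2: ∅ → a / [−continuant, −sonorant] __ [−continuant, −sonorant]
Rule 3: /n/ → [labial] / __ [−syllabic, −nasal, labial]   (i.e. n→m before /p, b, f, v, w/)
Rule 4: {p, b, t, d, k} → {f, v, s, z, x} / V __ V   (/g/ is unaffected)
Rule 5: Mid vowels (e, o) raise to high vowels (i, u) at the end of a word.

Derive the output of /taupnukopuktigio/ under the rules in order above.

taupnugovuxasigiu

Rule 1 (intervocalic voicing): /k/ is a voiceless obstruent between vowels /u/ and /o/, so it voices to [g]. /p/ is a voiceless obstruent between vowels /o/ and /u/, so it voices to [b]. /taupnukopuktigio/ → taupnugobuktigio.
Rule 2 (stop-cluster a-epenthesis): /k/ and /t/ form a stop–stop cluster, so [a] is inserted between them. /taupnugobuktigio/ → taupnugobukatigio.
Rule 3 (nasal place assimilation): no segment meets the environment; /taupnugobukatigio/ is unchanged.
Rule 4 (intervocalic spirantization): /b/ is a stop between vowels /o/ and /u/, so it spirantizes to the fricative [v]. /k/ is a stop between vowels /u/ and /a/, so it spirantizes to the fricative [x]. /t/ is a stop between vowels /a/ and /i/, so it spirantizes to the fricative [s]. /taupnugobukatigio/ → taupnugovuxasigio.
Rule 5 (final vowel raising): /o/ is a mid vowel in word-final position, so it raises to [u]. /taupnugovuxasigio/ → taupnugovuxasigiu.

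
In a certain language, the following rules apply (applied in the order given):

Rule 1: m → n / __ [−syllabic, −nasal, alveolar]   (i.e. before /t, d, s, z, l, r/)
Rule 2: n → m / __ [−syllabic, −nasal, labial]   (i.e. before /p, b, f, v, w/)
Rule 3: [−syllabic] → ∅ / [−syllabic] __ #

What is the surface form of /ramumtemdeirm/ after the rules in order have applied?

Rule 1 (nasal place assimilation): /m/ precedes the alveolar consonant /t/, so it assimilates in place to [n]. /m/ precedes the alveolar consonant /d/, so it assimilates in place to [n]. /ramumtemdeirm/ → ramuntendeirm.
Rule 2 (nasal place assimilation): no segment meets the environment; /ramuntendeirm/ is unchanged.
Rule 3 (final cluster simplification): /m/ is the second consonant of a word-final cluster /rm/, so it deletes. /ramuntendeirm/ → ramuntendeir.

ramuntendeir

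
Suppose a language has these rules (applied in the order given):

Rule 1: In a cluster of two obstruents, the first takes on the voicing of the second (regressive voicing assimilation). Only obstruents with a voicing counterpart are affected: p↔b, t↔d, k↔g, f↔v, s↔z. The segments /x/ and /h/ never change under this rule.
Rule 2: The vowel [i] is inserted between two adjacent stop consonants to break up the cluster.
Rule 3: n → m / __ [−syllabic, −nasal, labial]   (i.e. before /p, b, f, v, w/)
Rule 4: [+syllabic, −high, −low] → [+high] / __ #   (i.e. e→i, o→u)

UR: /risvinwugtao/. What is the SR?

rizvimwukitau

Rule 1 (regressive voicing assimilation): /s/ precedes the voiced obstruent /v/, so it voices to [z] by assimilation. /g/ precedes the voiceless obstruent /t/, so it devoices to [k] by assimilation. /risvinwugtao/ → rizvinwuktao.
Rule 2 (stop-cluster i-epenthesis): /k/ and /t/ form a stop–stop cluster, so [i] is inserted between them. /rizvinwuktao/ → rizvinwukitao.
Rule 3 (nasal place assimilation): /n/ precedes the labial consonant /w/, so it assimilates in place to [m]. /rizvinwukitao/ → rizvimwukitao.
Rule 4 (final vowel raising): /o/ is a mid vowel in word-final position, so it raises to [u]. /rizvimwukitao/ → rizvimwukitau.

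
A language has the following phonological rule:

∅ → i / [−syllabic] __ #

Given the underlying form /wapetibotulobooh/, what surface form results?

wapetibotuloboohi

the form ends in the consonant /h/, so [i] is inserted word-finally.
Surface form: [wapetibotuloboohi].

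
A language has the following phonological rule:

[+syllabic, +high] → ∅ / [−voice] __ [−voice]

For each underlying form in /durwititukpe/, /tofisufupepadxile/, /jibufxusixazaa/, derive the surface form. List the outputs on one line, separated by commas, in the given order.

/durwititukpe/: /i/ is a high vowel flanked by voiceless consonants /t/ and /t/, so it deletes. /u/ is a high vowel flanked by voiceless consonants /t/ and /k/, so it deletes. → [durwittkpe].
/tofisufupepadxile/: /i/ is a high vowel flanked by voiceless consonants /f/ and /s/, so it deletes. /u/ is a high vowel flanked by voiceless consonants /s/ and /f/, so it deletes. /u/ is a high vowel flanked by voiceless consonants /f/ and /p/, so it deletes. → [tofsfpepadxile].
/jibufxusixazaa/: /u/ is a high vowel flanked by voiceless consonants /x/ and /s/, so it deletes. /i/ is a high vowel flanked by voiceless consonants /s/ and /x/, so it deletes. → [jibufxsxazaa].

durwittkpe, tofsfpepadxile, jibufxsxazaa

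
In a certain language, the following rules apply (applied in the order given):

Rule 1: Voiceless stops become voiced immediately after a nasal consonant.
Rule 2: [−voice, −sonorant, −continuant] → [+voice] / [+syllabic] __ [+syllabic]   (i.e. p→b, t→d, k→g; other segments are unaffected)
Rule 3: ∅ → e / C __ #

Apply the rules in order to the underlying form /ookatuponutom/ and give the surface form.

Rule 1 (post-nasal voicing): no segment meets the environment; /ookatuponutom/ is unchanged.
Rule 2 (intervocalic voicing): /k/ is a voiceless stop between vowels /o/ and /a/, so it voices to [g]. /t/ is a voiceless stop between vowels /a/ and /u/, so it voices to [d]. /p/ is a voiceless stop between vowels /u/ and /o/, so it voices to [b]. /t/ is a voiceless stop between vowels /u/ and /o/, so it voices to [d]. /ookatuponutom/ → oogadubonudom.
Rule 3 (final e-epenthesis): the form ends in the consonant /m/, so [e] is inserted word-finally. /oogadubonudom/ → oogadubonudome.

oogadubonudome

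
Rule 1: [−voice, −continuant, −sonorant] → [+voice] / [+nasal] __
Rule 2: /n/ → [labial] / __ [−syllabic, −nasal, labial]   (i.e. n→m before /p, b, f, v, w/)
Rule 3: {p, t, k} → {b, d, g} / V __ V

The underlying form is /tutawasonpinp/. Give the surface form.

tudawasombimb

Rule 1 (post-nasal voicing): /p/ is a voiceless stop immediately after the nasal /n/, so it voices to [b]. /p/ is a voiceless stop immediately after the nasal /n/, so it voices to [b]. /tutawasonpinp/ → tutawasonbinb.
Rule 2 (nasal place assimilation): /n/ precedes the labial consonant /b/, so it assimilates in place to [m]. /n/ precedes the labial consonant /b/, so it assimilates in place to [m]. /tutawasonbinb/ → tutawasombimb.
Rule 3 (intervocalic voicing): /t/ is a voiceless stop between vowels /u/ and /a/, so it voices to [d]. /tutawasombimb/ → tudawasombimb.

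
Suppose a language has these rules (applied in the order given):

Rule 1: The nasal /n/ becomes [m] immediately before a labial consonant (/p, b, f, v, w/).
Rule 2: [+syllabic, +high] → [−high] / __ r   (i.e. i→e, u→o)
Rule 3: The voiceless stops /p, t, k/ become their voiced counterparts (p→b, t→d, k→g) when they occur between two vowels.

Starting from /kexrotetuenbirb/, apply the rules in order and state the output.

Rule 1 (nasal place assimilation): /n/ precedes the labial consonant /b/, so it assimilates in place to [m]. /kexrotetuenbirb/ → kexrotetuembirb.
Rule 2 (pre-rhotic lowering): /i/ is a high vowel immediately before /r/, so it lowers to [e]. /kexrotetuembirb/ → kexrotetuemberb.
Rule 3 (intervocalic voicing): /t/ is a voiceless stop between vowels /o/ and /e/, so it voices to [d]. /t/ is a voiceless stop between vowels /e/ and /u/, so it voices to [d]. /kexrotetuemberb/ → kexrodeduemberb.

kexrodeduemberb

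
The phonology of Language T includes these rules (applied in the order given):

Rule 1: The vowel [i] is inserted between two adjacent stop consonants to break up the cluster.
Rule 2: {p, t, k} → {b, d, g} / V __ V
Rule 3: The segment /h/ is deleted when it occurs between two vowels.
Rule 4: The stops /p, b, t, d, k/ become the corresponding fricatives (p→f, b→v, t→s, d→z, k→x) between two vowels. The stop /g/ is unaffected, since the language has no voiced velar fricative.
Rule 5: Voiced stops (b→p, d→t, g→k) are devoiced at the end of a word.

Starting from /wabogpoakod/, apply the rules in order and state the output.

wavogivoagot

Rule 1 (stop-cluster i-epenthesis): /g/ and /p/ form a stop–stop cluster, so [i] is inserted between them. /wabogpoakod/ → wabogipoakod.
Rule 2 (intervocalic voicing): /p/ is a voiceless stop between vowels /i/ and /o/, so it voices to [b]. /k/ is a voiceless stop between vowels /a/ and /o/, so it voices to [g]. /wabogipoakod/ → wabogiboagod.
Rule 3 (intervocalic h-deletion): no segment meets the environment; /wabogiboagod/ is unchanged.
Rule 4 (intervocalic spirantization): /b/ is a stop between vowels /a/ and /o/, so it spirantizes to the fricative [v]. /b/ is a stop between vowels /i/ and /o/, so it spirantizes to the fricative [v]. /wabogiboagod/ → wavogivoagod.
Rule 5 (final devoicing): /d/ is a voiced stop in word-final position, so it devoices to [t]. /wavogivoagod/ → wavogivoagot.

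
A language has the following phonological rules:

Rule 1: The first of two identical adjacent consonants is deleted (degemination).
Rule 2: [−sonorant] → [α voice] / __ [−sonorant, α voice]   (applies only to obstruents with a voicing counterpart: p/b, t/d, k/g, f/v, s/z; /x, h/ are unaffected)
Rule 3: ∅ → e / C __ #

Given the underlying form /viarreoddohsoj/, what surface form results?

Rule 1 (degemination): /rr/ is a geminate; the first /r/ deletes. /dd/ is a geminate; the first /d/ deletes. /viarreoddohsoj/ → viareodohsoj.
Rule 2 (regressive voicing assimilation): no segment meets the environment; /viareodohsoj/ is unchanged.
Rule 3 (final e-epenthesis): the form ends in the consonant /j/, so [e] is inserted word-finally. /viareodohsoj/ → viareodohsoje.

viareodohsoje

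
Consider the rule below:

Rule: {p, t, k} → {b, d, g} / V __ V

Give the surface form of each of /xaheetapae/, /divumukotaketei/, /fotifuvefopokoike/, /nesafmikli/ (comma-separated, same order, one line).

xaheedabae, divumugodagedei, fodifuvefobogoige, nesafmikli

/xaheetapae/: /t/ is a voiceless stop between vowels /e/ and /a/, so it voices to [d]. /p/ is a voiceless stop between vowels /a/ and /a/, so it voices to [b]. → [xaheedabae].
/divumukotaketei/: /k/ is a voiceless stop between vowels /u/ and /o/, so it voices to [g]. /t/ is a voiceless stop between vowels /o/ and /a/, so it voices to [d]. /k/ is a voiceless stop between vowels /a/ and /e/, so it voices to [g]. /t/ is a voiceless stop between vowels /e/ and /e/, so it voices to [d]. → [divumugodagedei].
/fotifuvefopokoike/: /t/ is a voiceless stop between vowels /o/ and /i/, so it voices to [d]. /p/ is a voiceless stop between vowels /o/ and /o/, so it voices to [b]. /k/ is a voiceless stop between vowels /o/ and /o/, so it voices to [g]. /k/ is a voiceless stop between vowels /i/ and /e/, so it voices to [g]. → [fodifuvefobogoige].
/nesafmikli/: the rule's environment is not met; surfaces unchanged as [nesafmikli].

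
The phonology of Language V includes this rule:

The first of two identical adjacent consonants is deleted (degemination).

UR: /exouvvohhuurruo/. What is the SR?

exouvohuuruo

/vv/ is a geminate; the first /v/ deletes.
/hh/ is a geminate; the first /h/ deletes.
/rr/ is a geminate; the first /r/ deletes.
The other instances of /x/, /v/, /h/, /r/ do not occur in the required environment and remain unchanged.
Surface form: [exouvohuuruo].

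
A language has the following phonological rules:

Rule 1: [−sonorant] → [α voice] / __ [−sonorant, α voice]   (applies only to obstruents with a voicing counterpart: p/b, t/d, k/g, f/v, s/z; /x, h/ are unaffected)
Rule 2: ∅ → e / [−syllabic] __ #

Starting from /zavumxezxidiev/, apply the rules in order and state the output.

Rule 1 (regressive voicing assimilation): /z/ precedes the voiceless obstruent /x/, so it devoices to [s] by assimilation. /zavumxezxidiev/ → zavumxesxidiev.
Rule 2 (final e-epenthesis): the form ends in the consonant /v/, so [e] is inserted word-finally. /zavumxesxidiev/ → zavumxesxidieve.

zavumxesxidieve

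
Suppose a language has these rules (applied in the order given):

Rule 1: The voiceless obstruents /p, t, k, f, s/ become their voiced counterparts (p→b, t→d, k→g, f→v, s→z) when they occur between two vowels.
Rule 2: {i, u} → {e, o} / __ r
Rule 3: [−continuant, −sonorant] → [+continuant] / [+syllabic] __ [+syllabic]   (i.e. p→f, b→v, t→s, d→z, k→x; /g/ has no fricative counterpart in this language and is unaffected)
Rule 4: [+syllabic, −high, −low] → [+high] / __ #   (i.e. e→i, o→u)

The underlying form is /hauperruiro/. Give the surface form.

Rule 1 (intervocalic voicing): /p/ is a voiceless obstruent between vowels /u/ and /e/, so it voices to [b]. /hauperruiro/ → hauberruiro.
Rule 2 (pre-rhotic lowering): /i/ is a high vowel immediately before /r/, so it lowers to [e]. /hauberruiro/ → hauberruero.
Rule 3 (intervocalic spirantization): /b/ is a stop between vowels /u/ and /e/, so it spirantizes to the fricative [v]. /hauberruero/ → hauverruero.
Rule 4 (final vowel raising): /o/ is a mid vowel in word-final position, so it raises to [u]. /hauverruero/ → hauverrueru.

hauverrueru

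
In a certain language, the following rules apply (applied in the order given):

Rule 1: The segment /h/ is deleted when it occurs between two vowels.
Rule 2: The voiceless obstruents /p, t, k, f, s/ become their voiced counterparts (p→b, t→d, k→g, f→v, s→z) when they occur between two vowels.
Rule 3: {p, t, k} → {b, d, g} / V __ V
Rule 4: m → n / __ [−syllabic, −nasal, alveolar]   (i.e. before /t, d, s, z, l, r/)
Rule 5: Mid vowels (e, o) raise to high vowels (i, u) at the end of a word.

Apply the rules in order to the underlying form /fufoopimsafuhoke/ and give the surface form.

Rule 1 (intervocalic h-deletion): /h/ occurs between vowels /u/ and /o/, so it deletes. /fufoopimsafuhoke/ → fufoopimsafuoke.
Rule 2 (intervocalic voicing): /f/ is a voiceless obstruent between vowels /u/ and /o/, so it voices to [v]. /p/ is a voiceless obstruent between vowels /o/ and /i/, so it voices to [b]. /f/ is a voiceless obstruent between vowels /a/ and /u/, so it voices to [v]. /k/ is a voiceless obstruent between vowels /o/ and /e/, so it voices to [g]. /fufoopimsafuoke/ → fuvoobimsavuoge.
Rule 3 (intervocalic voicing): no segment meets the environment; /fuvoobimsavuoge/ is unchanged.
Rule 4 (nasal place assimilation): /m/ precedes the alveolar consonant /s/, so it assimilates in place to [n]. /fuvoobimsavuoge/ → fuvoobinsavuoge.
Rule 5 (final vowel raising): /e/ is a mid vowel in word-final position, so it raises to [i]. /fuvoobinsavuoge/ → fuvoobinsavuogi.

fuvoobinsavuogi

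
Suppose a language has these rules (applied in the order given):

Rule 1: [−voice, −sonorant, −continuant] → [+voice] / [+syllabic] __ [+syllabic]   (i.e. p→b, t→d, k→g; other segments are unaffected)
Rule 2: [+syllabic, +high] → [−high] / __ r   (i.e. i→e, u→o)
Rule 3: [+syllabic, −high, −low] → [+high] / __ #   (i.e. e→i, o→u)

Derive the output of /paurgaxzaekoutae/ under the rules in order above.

Rule 1 (intervocalic voicing): /k/ is a voiceless stop between vowels /e/ and /o/, so it voices to [g]. /t/ is a voiceless stop between vowels /u/ and /a/, so it voices to [d]. /paurgaxzaekoutae/ → paurgaxzaegoudae.
Rule 2 (pre-rhotic lowering): /u/ is a high vowel immediately before /r/, so it lowers to [o]. /paurgaxzaegoudae/ → paorgaxzaegoudae.
Rule 3 (final vowel raising): /e/ is a mid vowel in word-final position, so it raises to [i]. /paorgaxzaegoudae/ → paorgaxzaegoudai.

paorgaxzaegoudai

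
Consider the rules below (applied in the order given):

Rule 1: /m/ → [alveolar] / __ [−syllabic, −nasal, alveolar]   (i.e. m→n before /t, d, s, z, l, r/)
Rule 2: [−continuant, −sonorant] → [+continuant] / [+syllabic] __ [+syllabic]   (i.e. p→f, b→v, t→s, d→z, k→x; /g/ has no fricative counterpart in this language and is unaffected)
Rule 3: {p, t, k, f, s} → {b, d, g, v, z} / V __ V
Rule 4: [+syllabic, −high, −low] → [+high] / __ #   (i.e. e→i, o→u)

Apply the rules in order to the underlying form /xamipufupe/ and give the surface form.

Rule 1 (nasal place assimilation): no segment meets the environment; /xamipufupe/ is unchanged.
Rule 2 (intervocalic spirantization): /p/ is a stop between vowels /i/ and /u/, so it spirantizes to the fricative [f]. /p/ is a stop between vowels /u/ and /e/, so it spirantizes to the fricative [f]. /xamipufupe/ → xamifufufe.
Rule 3 (intervocalic voicing): /f/ is a voiceless obstruent between vowels /i/ and /u/, so it voices to [v]. /f/ is a voiceless obstruent between vowels /u/ and /u/, so it voices to [v]. /f/ is a voiceless obstruent between vowels /u/ and /e/, so it voices to [v]. /xamifufufe/ → xamivuvuve.
Rule 4 (final vowel raising): /e/ is a mid vowel in word-final position, so it raises to [i]. /xamivuvuve/ → xamivuvuvi.

xamivuvuvi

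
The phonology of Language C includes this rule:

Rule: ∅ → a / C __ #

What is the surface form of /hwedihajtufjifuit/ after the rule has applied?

hwedihajtufjifuita

the form ends in the consonant /t/, so [a] is inserted word-finally.
Surface form: [hwedihajtufjifuita].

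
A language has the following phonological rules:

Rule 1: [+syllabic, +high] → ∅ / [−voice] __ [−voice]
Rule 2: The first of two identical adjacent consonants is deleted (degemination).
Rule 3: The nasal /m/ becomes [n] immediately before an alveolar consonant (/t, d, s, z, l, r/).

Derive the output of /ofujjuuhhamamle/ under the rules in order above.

Rule 1 (high vowel syncope): no segment meets the environment; /ofujjuuhhamamle/ is unchanged.
Rule 2 (degemination): /jj/ is a geminate; the first /j/ deletes. /hh/ is a geminate; the first /h/ deletes. /ofujjuuhhamamle/ → ofujuuhamamle.
Rule 3 (nasal place assimilation): /m/ precedes the alveolar consonant /l/, so it assimilates in place to [n]. /ofujuuhamamle/ → ofujuuhamanle.

ofujuuhamanle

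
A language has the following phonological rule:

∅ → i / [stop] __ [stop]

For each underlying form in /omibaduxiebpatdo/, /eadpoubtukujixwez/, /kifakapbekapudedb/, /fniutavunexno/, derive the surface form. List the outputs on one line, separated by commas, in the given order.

omibaduxiebipatido, eadipoubitukujixwez, kifakapibekapudedib, fniutavunexno

/omibaduxiebpatdo/: /b/ and /p/ form a stop–stop cluster, so [i] is inserted between them. /t/ and /d/ form a stop–stop cluster, so [i] is inserted between them. → [omibaduxiebipatido].
/eadpoubtukujixwez/: /d/ and /p/ form a stop–stop cluster, so [i] is inserted between them. /b/ and /t/ form a stop–stop cluster, so [i] is inserted between them. → [eadipoubitukujixwez].
/kifakapbekapudedb/: /p/ and /b/ form a stop–stop cluster, so [i] is inserted between them. /d/ and /b/ form a stop–stop cluster, so [i] is inserted between them. → [kifakapibekapudedib].
/fniutavunexno/: the rule's environment is not met; surfaces unchanged as [fniutavunexno].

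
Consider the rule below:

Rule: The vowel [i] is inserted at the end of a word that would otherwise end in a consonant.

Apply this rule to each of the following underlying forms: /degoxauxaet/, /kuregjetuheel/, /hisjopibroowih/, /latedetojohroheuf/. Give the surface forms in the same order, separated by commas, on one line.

/degoxauxaet/: the form ends in the consonant /t/, so [i] is inserted word-finally. → [degoxauxaeti].
/kuregjetuheel/: the form ends in the consonant /l/, so [i] is inserted word-finally. → [kuregjetuheeli].
/hisjopibroowih/: the form ends in the consonant /h/, so [i] is inserted word-finally. → [hisjopibroowihi].
/latedetojohroheuf/: the form ends in the consonant /f/, so [i] is inserted word-finally. → [latedetojohroheufi].

degoxauxaeti, kuregjetuheeli, hisjopibroowihi, latedetojohroheufi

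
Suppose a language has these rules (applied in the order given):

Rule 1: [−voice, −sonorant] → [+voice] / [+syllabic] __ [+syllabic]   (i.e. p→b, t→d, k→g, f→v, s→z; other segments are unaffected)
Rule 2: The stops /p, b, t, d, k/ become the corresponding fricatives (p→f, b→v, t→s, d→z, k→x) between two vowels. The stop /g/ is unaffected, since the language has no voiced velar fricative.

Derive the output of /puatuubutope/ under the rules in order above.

Rule 1 (intervocalic voicing): /t/ is a voiceless obstruent between vowels /a/ and /u/, so it voices to [d]. /t/ is a voiceless obstruent between vowels /u/ and /o/, so it voices to [d]. /p/ is a voiceless obstruent between vowels /o/ and /e/, so it voices to [b]. /puatuubutope/ → puaduubudobe.
Rule 2 (intervocalic spirantization): /d/ is a stop between vowels /a/ and /u/, so it spirantizes to the fricative [z]. /b/ is a stop between vowels /u/ and /u/, so it spirantizes to the fricative [v]. /d/ is a stop between vowels /u/ and /o/, so it spirantizes to the fricative [z]. /b/ is a stop between vowels /o/ and /e/, so it spirantizes to the fricative [v]. /puaduubudobe/ → puazuuvuzove.

puazuuvuzove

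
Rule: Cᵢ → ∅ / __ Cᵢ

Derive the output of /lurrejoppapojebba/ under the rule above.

/rr/ is a geminate; the first /r/ deletes.
/pp/ is a geminate; the first /p/ deletes.
/bb/ is a geminate; the first /b/ deletes.
The other instances of /l/, /r/, /j/, /p/, /b/ do not occur in the required environment and remain unchanged.
Surface form: [lurejopapojeba].

lurejopapojeba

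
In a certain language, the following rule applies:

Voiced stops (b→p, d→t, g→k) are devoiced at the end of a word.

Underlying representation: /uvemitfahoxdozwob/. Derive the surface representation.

Scanning /uvemitfahoxdozwob/: /d/ at position 12 is not in the conditioning environment; /b/ is a voiced stop in word-final position, so it devoices to [p].
Result: [uvemitfahoxdozwop].

uvemitfahoxdozwop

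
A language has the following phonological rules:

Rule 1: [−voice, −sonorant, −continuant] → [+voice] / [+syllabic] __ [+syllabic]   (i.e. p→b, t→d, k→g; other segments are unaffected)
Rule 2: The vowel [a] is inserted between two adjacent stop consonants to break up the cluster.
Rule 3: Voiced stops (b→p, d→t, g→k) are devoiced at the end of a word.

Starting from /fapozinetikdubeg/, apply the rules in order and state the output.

fabozinedikadubek

Rule 1 (intervocalic voicing): /p/ is a voiceless stop between vowels /a/ and /o/, so it voices to [b]. /t/ is a voiceless stop between vowels /e/ and /i/, so it voices to [d]. /fapozinetikdubeg/ → fabozinedikdubeg.
Rule 2 (stop-cluster a-epenthesis): /k/ and /d/ form a stop–stop cluster, so [a] is inserted between them. /fabozinedikdubeg/ → fabozinedikadubeg.
Rule 3 (final devoicing): /g/ is a voiced stop in word-final position, so it devoices to [k]. /fabozinedikadubeg/ → fabozinedikadubek.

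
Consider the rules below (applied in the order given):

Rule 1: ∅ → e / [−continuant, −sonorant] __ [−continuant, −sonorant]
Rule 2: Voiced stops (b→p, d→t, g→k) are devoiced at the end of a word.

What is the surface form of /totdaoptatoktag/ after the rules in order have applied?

totedaopetatoketak

Rule 1 (stop-cluster e-epenthesis): /t/ and /d/ form a stop–stop cluster, so [e] is inserted between them. /p/ and /t/ form a stop–stop cluster, so [e] is inserted between them. /k/ and /t/ form a stop–stop cluster, so [e] is inserted between them. /totdaoptatoktag/ → totedaopetatoketag.
Rule 2 (final devoicing): /g/ is a voiced stop in word-final position, so it devoices to [k]. /totedaopetatoketag/ → totedaopetatoketak.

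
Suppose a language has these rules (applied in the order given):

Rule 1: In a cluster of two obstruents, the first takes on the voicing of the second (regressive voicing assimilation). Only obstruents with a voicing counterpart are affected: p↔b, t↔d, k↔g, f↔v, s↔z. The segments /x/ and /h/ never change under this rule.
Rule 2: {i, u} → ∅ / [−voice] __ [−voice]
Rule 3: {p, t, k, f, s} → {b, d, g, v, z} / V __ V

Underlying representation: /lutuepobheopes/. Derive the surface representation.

Rule 1 (regressive voicing assimilation): /b/ precedes the voiceless obstruent /h/, so it devoices to [p] by assimilation. /lutuepobheopes/ → lutuepopheopes.
Rule 2 (high vowel syncope): no segment meets the environment; /lutuepopheopes/ is unchanged.
Rule 3 (intervocalic voicing): /t/ is a voiceless obstruent between vowels /u/ and /u/, so it voices to [d]. /p/ is a voiceless obstruent between vowels /e/ and /o/, so it voices to [b]. /p/ is a voiceless obstruent between vowels /o/ and /e/, so it voices to [b]. /lutuepopheopes/ → luduebopheobes.

luduebopheobes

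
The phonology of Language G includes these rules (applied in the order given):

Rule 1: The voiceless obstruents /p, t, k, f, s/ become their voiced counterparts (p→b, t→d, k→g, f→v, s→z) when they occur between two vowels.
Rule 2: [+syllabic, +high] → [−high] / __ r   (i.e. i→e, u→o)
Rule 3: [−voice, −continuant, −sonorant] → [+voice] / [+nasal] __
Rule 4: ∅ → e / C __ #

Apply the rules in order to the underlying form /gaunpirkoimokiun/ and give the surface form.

gaunberkoimogiune

Rule 1 (intervocalic voicing): /k/ is a voiceless obstruent between vowels /o/ and /i/, so it voices to [g]. /gaunpirkoimokiun/ → gaunpirkoimogiun.
Rule 2 (pre-rhotic lowering): /i/ is a high vowel immediately before /r/, so it lowers to [e]. /gaunpirkoimogiun/ → gaunperkoimogiun.
Rule 3 (post-nasal voicing): /p/ is a voiceless stop immediately after the nasal /n/, so it voices to [b]. /gaunperkoimogiun/ → gaunberkoimogiun.
Rule 4 (final e-epenthesis): the form ends in the consonant /n/, so [e] is inserted word-finally. /gaunberkoimogiun/ → gaunberkoimogiune.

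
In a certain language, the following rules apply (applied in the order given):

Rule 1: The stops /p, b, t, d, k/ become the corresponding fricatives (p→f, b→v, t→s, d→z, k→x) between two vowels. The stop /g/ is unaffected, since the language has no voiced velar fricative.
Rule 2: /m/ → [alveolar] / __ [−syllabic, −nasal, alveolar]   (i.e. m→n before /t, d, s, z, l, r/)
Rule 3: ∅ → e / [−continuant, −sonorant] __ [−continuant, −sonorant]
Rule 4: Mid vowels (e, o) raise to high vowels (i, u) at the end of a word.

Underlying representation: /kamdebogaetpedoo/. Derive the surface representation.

Rule 1 (intervocalic spirantization): /b/ is a stop between vowels /e/ and /o/, so it spirantizes to the fricative [v]. /d/ is a stop between vowels /e/ and /o/, so it spirantizes to the fricative [z]. /kamdebogaetpedoo/ → kamdevogaetpezoo.
Rule 2 (nasal place assimilation): /m/ precedes the alveolar consonant /d/, so it assimilates in place to [n]. /kamdevogaetpezoo/ → kandevogaetpezoo.
Rule 3 (stop-cluster e-epenthesis): /t/ and /p/ form a stop–stop cluster, so [e] is inserted between them. /kandevogaetpezoo/ → kandevogaetepezoo.
Rule 4 (final vowel raising): /o/ is a mid vowel in word-final position, so it raises to [u]. /kandevogaetepezoo/ → kandevogaetepezou.

kandevogaetepezou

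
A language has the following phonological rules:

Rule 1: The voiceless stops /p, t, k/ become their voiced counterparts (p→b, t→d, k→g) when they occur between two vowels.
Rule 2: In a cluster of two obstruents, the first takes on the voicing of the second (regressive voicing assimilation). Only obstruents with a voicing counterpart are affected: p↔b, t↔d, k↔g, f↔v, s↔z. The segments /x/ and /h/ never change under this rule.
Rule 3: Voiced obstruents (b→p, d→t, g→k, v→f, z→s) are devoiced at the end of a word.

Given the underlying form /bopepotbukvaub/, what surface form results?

bobebodbugvaup

Rule 1 (intervocalic voicing): /p/ is a voiceless stop between vowels /o/ and /e/, so it voices to [b]. /p/ is a voiceless stop between vowels /e/ and /o/, so it voices to [b]. /bopepotbukvaub/ → bobebotbukvaub.
Rule 2 (regressive voicing assimilation): /t/ precedes the voiced obstruent /b/, so it voices to [d] by assimilation. /k/ precedes the voiced obstruent /v/, so it voices to [g] by assimilation. /bobebotbukvaub/ → bobebodbugvaub.
Rule 3 (final devoicing): /b/ is a voiced obstruent in word-final position, so it devoices to [p]. /bobebodbugvaub/ → bobebodbugvaup.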